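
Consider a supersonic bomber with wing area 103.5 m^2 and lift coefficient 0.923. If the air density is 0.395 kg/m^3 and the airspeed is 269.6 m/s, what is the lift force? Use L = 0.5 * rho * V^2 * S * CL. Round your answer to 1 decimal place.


Step 1: Calculate dynamic pressure q = 0.5 * 0.395 * 269.6^2 = 0.5 * 0.395 * 72684.16 = 14355.1216 Pa
Step 2: Multiply by wing area and lift coefficient: L = 14355.1216 * 103.5 * 0.923
Step 3: L = 1485755.0856 * 0.923 = 1371351.9 N

1371351.9


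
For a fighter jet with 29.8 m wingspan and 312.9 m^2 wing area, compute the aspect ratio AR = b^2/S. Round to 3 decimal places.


Step 1: b^2 = 29.8^2 = 888.04
Step 2: AR = 888.04 / 312.9 = 2.838

2.838


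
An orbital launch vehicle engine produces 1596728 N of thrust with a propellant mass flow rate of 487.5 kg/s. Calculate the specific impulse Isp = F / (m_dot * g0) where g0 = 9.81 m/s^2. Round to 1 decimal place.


Step 1: m_dot * g0 = 487.5 * 9.81 = 4782.38
Step 2: Isp = 1596728 / 4782.38 = 333.9 s

333.9


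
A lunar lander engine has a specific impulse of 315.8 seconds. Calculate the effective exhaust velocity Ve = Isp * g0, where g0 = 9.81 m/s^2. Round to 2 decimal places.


Step 1: Ve = Isp * g0 = 315.8 * 9.81
Step 2: Ve = 3098.00 m/s

3098.00


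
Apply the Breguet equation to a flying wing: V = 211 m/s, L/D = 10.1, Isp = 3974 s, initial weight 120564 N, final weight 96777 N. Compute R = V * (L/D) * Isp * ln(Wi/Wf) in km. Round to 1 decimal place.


Step 1: Coefficient = V * (L/D) * Isp = 211 * 10.1 * 3974 = 8468991.4 m
Step 2: Wi/Wf = 120564 / 96777 = 1.245792
Step 3: ln(1.245792) = 0.219771
Step 4: R = 8468991.4 * 0.219771 = 1861241.8 m = 1861.2 km

1861.2


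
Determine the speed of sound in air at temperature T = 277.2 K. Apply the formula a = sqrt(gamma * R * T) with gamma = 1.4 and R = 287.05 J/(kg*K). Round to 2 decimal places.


Step 1: gamma * R * T = 1.4 * 287.05 * 277.2 = 111398.364
Step 2: a = sqrt(111398.364) = 333.76 m/s

333.76


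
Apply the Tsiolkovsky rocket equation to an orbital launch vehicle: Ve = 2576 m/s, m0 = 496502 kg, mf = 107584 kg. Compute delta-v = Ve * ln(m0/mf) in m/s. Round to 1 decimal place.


Step 1: Mass ratio m0/mf = 496502 / 107584 = 4.615017
Step 2: ln(4.615017) = 1.529316
Step 3: delta-v = 2576 * 1.529316 = 3939.5 m/s

3939.5


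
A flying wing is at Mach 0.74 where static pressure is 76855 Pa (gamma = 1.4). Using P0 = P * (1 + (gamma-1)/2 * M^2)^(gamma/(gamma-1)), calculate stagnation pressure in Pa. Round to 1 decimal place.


Step 1: (gamma-1)/2 * M^2 = 0.2 * 0.5476 = 0.10952
Step 2: 1 + 0.10952 = 1.10952
Step 3: Exponent gamma/(gamma-1) = 3.5
Step 4: P0 = 76855 * 1.10952^3.5 = 110572.0 Pa

110572.0


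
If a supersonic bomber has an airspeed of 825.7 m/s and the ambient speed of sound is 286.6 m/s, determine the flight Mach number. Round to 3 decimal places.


Step 1: M = V / a = 825.7 / 286.6
Step 2: M = 2.881

2.881


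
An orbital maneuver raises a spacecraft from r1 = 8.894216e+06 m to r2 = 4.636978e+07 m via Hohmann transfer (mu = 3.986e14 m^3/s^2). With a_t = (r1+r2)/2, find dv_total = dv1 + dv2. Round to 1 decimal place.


Step 1: Transfer semi-major axis a_t = (8.894216e+06 + 4.636978e+07) / 2 = 2.763200e+07 m
Step 2: v1 (circular at r1) = sqrt(mu/r1) = 6694.45 m/s
Step 3: v_t1 = sqrt(mu*(2/r1 - 1/a_t)) = 8672.14 m/s
Step 4: dv1 = |8672.14 - 6694.45| = 1977.69 m/s
Step 5: v2 (circular at r2) = 2931.91 m/s, v_t2 = 1663.41 m/s
Step 6: dv2 = |2931.91 - 1663.41| = 1268.51 m/s
Step 7: Total delta-v = 1977.69 + 1268.51 = 3246.2 m/s

3246.2


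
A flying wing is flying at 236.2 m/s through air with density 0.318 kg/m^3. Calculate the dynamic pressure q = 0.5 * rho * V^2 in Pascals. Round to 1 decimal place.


Step 1: V^2 = 236.2^2 = 55790.44
Step 2: q = 0.5 * 0.318 * 55790.44
Step 3: q = 8870.7 Pa

8870.7


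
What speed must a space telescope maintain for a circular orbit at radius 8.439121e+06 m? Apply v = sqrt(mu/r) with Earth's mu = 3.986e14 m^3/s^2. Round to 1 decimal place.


Step 1: mu / r = 3.986e14 / 8.439121e+06 = 47232407.2614
Step 2: v = sqrt(47232407.2614) = 6872.6 m/s

6872.6


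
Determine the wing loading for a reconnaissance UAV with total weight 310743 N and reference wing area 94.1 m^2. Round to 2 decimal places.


Step 1: Wing loading = W / S = 310743 / 94.1
Step 2: Wing loading = 3302.26 N/m^2

3302.26


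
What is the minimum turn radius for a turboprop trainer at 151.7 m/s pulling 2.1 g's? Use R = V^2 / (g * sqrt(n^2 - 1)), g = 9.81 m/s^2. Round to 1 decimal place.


Step 1: V^2 = 151.7^2 = 23012.89
Step 2: n^2 - 1 = 2.1^2 - 1 = 3.41
Step 3: sqrt(3.41) = 1.846619
Step 4: R = 23012.89 / (9.81 * 1.846619) = 1270.4 m

1270.4


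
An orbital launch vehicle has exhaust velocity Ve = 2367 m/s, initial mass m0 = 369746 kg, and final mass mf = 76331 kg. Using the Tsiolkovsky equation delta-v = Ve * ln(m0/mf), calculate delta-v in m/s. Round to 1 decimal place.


Step 1: Mass ratio m0/mf = 369746 / 76331 = 4.843982
Step 2: ln(4.843982) = 1.577737
Step 3: delta-v = 2367 * 1.577737 = 3734.5 m/s

3734.5


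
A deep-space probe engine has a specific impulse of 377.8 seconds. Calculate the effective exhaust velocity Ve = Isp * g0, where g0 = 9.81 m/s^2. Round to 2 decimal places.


Step 1: Ve = Isp * g0 = 377.8 * 9.81
Step 2: Ve = 3706.22 m/s

3706.22


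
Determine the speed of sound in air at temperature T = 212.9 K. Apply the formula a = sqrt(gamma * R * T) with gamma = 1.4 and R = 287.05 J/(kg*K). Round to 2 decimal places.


Step 1: gamma * R * T = 1.4 * 287.05 * 212.9 = 85558.123
Step 2: a = sqrt(85558.123) = 292.50 m/s

292.50


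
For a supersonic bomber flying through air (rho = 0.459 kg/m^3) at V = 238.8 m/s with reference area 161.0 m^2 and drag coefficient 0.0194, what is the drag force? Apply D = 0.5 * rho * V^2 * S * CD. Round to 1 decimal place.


Step 1: Dynamic pressure q = 0.5 * 0.459 * 238.8^2 = 13087.3385 Pa
Step 2: Drag D = q * S * CD = 13087.3385 * 161.0 * 0.0194
Step 3: D = 40877.0 N

40877.0


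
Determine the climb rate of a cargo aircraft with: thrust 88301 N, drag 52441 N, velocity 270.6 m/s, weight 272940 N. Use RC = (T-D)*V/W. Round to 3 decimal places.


Step 1: Excess thrust = T - D = 88301 - 52441 = 35860 N
Step 2: Excess power = 35860 * 270.6 = 9703716.0 W
Step 3: RC = 9703716.0 / 272940 = 35.553 m/s

35.553


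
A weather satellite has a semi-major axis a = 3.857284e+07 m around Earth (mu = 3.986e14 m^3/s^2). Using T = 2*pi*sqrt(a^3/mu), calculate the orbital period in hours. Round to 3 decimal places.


Step 1: a^3 / mu = 5.739114e+22 / 3.986e14 = 1.439818e+08
Step 2: sqrt(1.439818e+08) = 11999.241 s
Step 3: T = 2*pi * 11999.241 = 75393.45 s
Step 4: T in hours = 75393.45 / 3600 = 20.943 hours

20.943


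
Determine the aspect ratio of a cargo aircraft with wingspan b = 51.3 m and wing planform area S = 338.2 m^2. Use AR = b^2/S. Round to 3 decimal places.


Step 1: b^2 = 51.3^2 = 2631.69
Step 2: AR = 2631.69 / 338.2 = 7.781

7.781


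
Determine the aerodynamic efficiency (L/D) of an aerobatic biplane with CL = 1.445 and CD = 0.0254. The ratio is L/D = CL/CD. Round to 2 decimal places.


Step 1: L/D = CL / CD = 1.445 / 0.0254
Step 2: L/D = 56.89

56.89


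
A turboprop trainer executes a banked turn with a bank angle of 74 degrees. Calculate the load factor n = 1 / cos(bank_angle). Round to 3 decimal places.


Step 1: Convert 74 degrees to radians = 1.291544
Step 2: cos(74 deg) = 0.275637
Step 3: n = 1 / 0.275637 = 3.628

3.628


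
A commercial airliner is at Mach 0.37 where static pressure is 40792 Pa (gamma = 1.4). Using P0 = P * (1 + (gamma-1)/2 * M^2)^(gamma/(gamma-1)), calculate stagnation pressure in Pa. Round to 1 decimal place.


Step 1: (gamma-1)/2 * M^2 = 0.2 * 0.1369 = 0.02738
Step 2: 1 + 0.02738 = 1.02738
Step 3: Exponent gamma/(gamma-1) = 3.5
Step 4: P0 = 40792 * 1.02738^3.5 = 44836.7 Pa

44836.7


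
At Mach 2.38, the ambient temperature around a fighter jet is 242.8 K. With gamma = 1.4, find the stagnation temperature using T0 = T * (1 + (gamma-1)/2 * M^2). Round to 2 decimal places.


Step 1: (gamma-1)/2 = 0.2
Step 2: M^2 = 5.6644
Step 3: 1 + 0.2 * 5.6644 = 2.13288
Step 4: T0 = 242.8 * 2.13288 = 517.86 K

517.86


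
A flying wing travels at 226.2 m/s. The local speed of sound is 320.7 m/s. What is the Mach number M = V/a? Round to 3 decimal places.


Step 1: M = V / a = 226.2 / 320.7
Step 2: M = 0.705

0.705


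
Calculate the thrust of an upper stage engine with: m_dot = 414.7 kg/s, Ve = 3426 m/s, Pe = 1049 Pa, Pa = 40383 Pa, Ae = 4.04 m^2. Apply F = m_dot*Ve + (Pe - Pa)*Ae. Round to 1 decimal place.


Step 1: Momentum thrust = m_dot * Ve = 414.7 * 3426 = 1420762.2 N
Step 2: Pressure thrust = (Pe - Pa) * Ae = (1049 - 40383) * 4.04 = -158909.36 N
Step 3: Total thrust F = 1420762.2 + -158909.36 = 1261852.8 N

1261852.8


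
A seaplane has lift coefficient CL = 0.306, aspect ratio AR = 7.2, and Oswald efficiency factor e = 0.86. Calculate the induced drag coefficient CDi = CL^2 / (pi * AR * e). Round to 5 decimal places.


Step 1: CL^2 = 0.306^2 = 0.093636
Step 2: pi * AR * e = 3.14159 * 7.2 * 0.86 = 19.452742
Step 3: CDi = 0.093636 / 19.452742 = 0.00481

0.00481


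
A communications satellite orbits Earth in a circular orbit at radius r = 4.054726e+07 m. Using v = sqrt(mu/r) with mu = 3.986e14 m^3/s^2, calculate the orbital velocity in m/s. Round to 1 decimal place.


Step 1: mu / r = 3.986e14 / 4.054726e+07 = 9830503.9601
Step 2: v = sqrt(9830503.9601) = 3135.4 m/s

3135.4


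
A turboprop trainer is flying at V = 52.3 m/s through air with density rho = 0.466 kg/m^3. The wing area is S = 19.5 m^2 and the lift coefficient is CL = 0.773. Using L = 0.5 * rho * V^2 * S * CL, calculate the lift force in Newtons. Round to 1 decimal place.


Step 1: Calculate dynamic pressure q = 0.5 * 0.466 * 52.3^2 = 0.5 * 0.466 * 2735.29 = 637.3226 Pa
Step 2: Multiply by wing area and lift coefficient: L = 637.3226 * 19.5 * 0.773
Step 3: L = 12427.7901 * 0.773 = 9606.7 N

9606.7


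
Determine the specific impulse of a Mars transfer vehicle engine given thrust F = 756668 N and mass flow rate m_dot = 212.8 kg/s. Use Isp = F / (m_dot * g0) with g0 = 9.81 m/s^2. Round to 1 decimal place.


Step 1: m_dot * g0 = 212.8 * 9.81 = 2087.57
Step 2: Isp = 756668 / 2087.57 = 362.5 s

362.5


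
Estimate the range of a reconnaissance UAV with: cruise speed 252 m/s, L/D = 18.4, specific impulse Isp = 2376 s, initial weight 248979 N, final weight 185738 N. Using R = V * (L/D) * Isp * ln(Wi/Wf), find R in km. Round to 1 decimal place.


Step 1: Coefficient = V * (L/D) * Isp = 252 * 18.4 * 2376 = 11017036.8 m
Step 2: Wi/Wf = 248979 / 185738 = 1.340485
Step 3: ln(1.340485) = 0.293031
Step 4: R = 11017036.8 * 0.293031 = 3228338.6 m = 3228.3 km

3228.3


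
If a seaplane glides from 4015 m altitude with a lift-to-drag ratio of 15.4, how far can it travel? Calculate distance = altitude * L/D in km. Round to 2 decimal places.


Step 1: Glide distance = altitude * L/D = 4015 * 15.4 = 61831.0 m
Step 2: Convert to km: 61831.0 / 1000 = 61.83 km

61.83


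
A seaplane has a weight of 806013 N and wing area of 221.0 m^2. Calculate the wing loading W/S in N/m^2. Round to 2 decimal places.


Step 1: Wing loading = W / S = 806013 / 221.0
Step 2: Wing loading = 3647.12 N/m^2

3647.12


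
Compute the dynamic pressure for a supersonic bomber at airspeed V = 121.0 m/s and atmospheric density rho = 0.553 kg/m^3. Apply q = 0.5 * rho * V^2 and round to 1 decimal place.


Step 1: V^2 = 121.0^2 = 14641.0
Step 2: q = 0.5 * 0.553 * 14641.0
Step 3: q = 4048.2 Pa

4048.2


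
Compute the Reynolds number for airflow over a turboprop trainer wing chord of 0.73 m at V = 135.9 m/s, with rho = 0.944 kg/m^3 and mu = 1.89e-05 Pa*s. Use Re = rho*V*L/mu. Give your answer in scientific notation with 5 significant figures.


Step 1: Numerator = rho * V * L = 0.944 * 135.9 * 0.73 = 93.651408
Step 2: Re = 93.651408 / 1.89e-05
Step 3: Re = 4.9551e+06

4.9551e+06


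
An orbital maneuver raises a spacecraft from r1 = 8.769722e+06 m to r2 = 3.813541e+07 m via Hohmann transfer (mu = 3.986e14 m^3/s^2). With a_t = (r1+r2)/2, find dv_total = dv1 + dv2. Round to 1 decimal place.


Step 1: Transfer semi-major axis a_t = (8.769722e+06 + 3.813541e+07) / 2 = 2.345257e+07 m
Step 2: v1 (circular at r1) = sqrt(mu/r1) = 6741.8 m/s
Step 3: v_t1 = sqrt(mu*(2/r1 - 1/a_t)) = 8596.96 m/s
Step 4: dv1 = |8596.96 - 6741.8| = 1855.16 m/s
Step 5: v2 (circular at r2) = 3232.99 m/s, v_t2 = 1976.98 m/s
Step 6: dv2 = |3232.99 - 1976.98| = 1256.01 m/s
Step 7: Total delta-v = 1855.16 + 1256.01 = 3111.2 m/s

3111.2


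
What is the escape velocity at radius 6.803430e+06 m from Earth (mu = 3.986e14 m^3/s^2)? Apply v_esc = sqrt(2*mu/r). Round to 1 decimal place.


Step 1: 2*mu/r = 2 * 3.986e14 / 6.803430e+06 = 117176189.0693
Step 2: v_esc = sqrt(117176189.0693) = 10824.8 m/s

10824.8


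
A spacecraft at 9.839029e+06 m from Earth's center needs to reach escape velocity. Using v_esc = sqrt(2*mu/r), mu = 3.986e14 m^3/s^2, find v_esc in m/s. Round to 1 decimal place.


Step 1: 2*mu/r = 2 * 3.986e14 / 9.839029e+06 = 81024255.5439
Step 2: v_esc = sqrt(81024255.5439) = 9001.3 m/s

9001.3


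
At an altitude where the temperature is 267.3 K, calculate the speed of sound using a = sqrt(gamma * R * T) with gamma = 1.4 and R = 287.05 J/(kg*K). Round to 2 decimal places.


Step 1: gamma * R * T = 1.4 * 287.05 * 267.3 = 107419.851
Step 2: a = sqrt(107419.851) = 327.75 m/s

327.75


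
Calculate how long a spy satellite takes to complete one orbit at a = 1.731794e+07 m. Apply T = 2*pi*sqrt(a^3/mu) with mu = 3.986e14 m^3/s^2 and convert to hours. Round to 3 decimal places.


Step 1: a^3 / mu = 5.193841e+21 / 3.986e14 = 1.303021e+07
Step 2: sqrt(1.303021e+07) = 3609.7381 s
Step 3: T = 2*pi * 3609.7381 = 22680.65 s
Step 4: T in hours = 22680.65 / 3600 = 6.300 hours

6.300


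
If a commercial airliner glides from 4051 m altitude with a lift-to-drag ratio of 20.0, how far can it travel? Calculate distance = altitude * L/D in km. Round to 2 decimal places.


Step 1: Glide distance = altitude * L/D = 4051 * 20.0 = 81020.0 m
Step 2: Convert to km: 81020.0 / 1000 = 81.02 km

81.02


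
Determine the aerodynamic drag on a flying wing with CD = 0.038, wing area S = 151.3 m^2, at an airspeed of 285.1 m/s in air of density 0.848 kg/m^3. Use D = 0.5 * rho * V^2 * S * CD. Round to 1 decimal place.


Step 1: Dynamic pressure q = 0.5 * 0.848 * 285.1^2 = 34463.5722 Pa
Step 2: Drag D = q * S * CD = 34463.5722 * 151.3 * 0.038
Step 3: D = 198144.9 N

198144.9


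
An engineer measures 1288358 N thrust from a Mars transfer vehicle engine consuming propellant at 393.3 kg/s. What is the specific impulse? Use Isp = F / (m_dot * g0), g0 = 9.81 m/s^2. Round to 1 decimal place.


Step 1: m_dot * g0 = 393.3 * 9.81 = 3858.27
Step 2: Isp = 1288358 / 3858.27 = 333.9 s

333.9


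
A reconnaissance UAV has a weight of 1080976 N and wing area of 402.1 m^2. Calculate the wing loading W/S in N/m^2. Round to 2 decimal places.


Step 1: Wing loading = W / S = 1080976 / 402.1
Step 2: Wing loading = 2688.33 N/m^2

2688.33


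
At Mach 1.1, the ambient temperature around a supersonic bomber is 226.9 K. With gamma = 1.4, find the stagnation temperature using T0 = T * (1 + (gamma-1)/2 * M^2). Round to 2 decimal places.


Step 1: (gamma-1)/2 = 0.2
Step 2: M^2 = 1.21
Step 3: 1 + 0.2 * 1.21 = 1.242
Step 4: T0 = 226.9 * 1.242 = 281.81 K

281.81


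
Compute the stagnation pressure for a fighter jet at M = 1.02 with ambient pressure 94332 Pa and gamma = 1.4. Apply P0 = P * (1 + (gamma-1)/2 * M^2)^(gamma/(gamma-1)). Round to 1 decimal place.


Step 1: (gamma-1)/2 * M^2 = 0.2 * 1.0404 = 0.20808
Step 2: 1 + 0.20808 = 1.20808
Step 3: Exponent gamma/(gamma-1) = 3.5
Step 4: P0 = 94332 * 1.20808^3.5 = 182807.5 Pa

182807.5


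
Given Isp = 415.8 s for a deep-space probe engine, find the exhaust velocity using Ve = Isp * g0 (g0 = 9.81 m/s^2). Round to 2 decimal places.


Step 1: Ve = Isp * g0 = 415.8 * 9.81
Step 2: Ve = 4079.00 m/s

4079.00


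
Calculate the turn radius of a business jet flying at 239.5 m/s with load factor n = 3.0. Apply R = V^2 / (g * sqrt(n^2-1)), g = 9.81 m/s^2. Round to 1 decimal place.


Step 1: V^2 = 239.5^2 = 57360.25
Step 2: n^2 - 1 = 3.0^2 - 1 = 8.0
Step 3: sqrt(8.0) = 2.828427
Step 4: R = 57360.25 / (9.81 * 2.828427) = 2067.3 m

2067.3


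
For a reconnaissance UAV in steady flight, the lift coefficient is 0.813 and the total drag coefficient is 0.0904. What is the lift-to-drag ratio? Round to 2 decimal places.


Step 1: L/D = CL / CD = 0.813 / 0.0904
Step 2: L/D = 8.99

8.99


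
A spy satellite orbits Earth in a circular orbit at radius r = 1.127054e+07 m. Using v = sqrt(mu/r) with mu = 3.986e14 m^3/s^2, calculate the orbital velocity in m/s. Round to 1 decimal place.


Step 1: mu / r = 3.986e14 / 1.127054e+07 = 35366539.6689
Step 2: v = sqrt(35366539.6689) = 5947.0 m/s

5947.0


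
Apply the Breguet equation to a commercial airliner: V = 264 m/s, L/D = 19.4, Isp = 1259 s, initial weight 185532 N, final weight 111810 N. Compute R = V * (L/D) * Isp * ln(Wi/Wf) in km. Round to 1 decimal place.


Step 1: Coefficient = V * (L/D) * Isp = 264 * 19.4 * 1259 = 6448094.4 m
Step 2: Wi/Wf = 185532 / 111810 = 1.659351
Step 3: ln(1.659351) = 0.506426
Step 4: R = 6448094.4 * 0.506426 = 3265485.1 m = 3265.5 km

3265.5


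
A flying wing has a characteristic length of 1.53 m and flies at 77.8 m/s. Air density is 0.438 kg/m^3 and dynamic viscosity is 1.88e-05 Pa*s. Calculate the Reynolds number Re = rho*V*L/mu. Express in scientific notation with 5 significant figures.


Step 1: Numerator = rho * V * L = 0.438 * 77.8 * 1.53 = 52.136892
Step 2: Re = 52.136892 / 1.88e-05
Step 3: Re = 2.7732e+06

2.7732e+06


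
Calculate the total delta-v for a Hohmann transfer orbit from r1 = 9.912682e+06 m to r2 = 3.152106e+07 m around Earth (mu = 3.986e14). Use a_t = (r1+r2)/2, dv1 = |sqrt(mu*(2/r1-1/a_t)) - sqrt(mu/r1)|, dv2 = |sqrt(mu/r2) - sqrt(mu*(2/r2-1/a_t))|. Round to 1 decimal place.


Step 1: Transfer semi-major axis a_t = (9.912682e+06 + 3.152106e+07) / 2 = 2.071687e+07 m
Step 2: v1 (circular at r1) = sqrt(mu/r1) = 6341.22 m/s
Step 3: v_t1 = sqrt(mu*(2/r1 - 1/a_t)) = 7821.88 m/s
Step 4: dv1 = |7821.88 - 6341.22| = 1480.66 m/s
Step 5: v2 (circular at r2) = 3556.05 m/s, v_t2 = 2459.81 m/s
Step 6: dv2 = |3556.05 - 2459.81| = 1096.24 m/s
Step 7: Total delta-v = 1480.66 + 1096.24 = 2576.9 m/s

2576.9


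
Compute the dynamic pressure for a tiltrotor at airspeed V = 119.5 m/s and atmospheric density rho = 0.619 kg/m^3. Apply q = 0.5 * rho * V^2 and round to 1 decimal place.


Step 1: V^2 = 119.5^2 = 14280.25
Step 2: q = 0.5 * 0.619 * 14280.25
Step 3: q = 4419.7 Pa

4419.7


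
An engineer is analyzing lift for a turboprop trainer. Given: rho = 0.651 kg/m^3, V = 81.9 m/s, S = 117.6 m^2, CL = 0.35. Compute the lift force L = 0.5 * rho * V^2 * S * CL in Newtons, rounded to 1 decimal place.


Step 1: Calculate dynamic pressure q = 0.5 * 0.651 * 81.9^2 = 0.5 * 0.651 * 6707.61 = 2183.3271 Pa
Step 2: Multiply by wing area and lift coefficient: L = 2183.3271 * 117.6 * 0.35
Step 3: L = 256759.2617 * 0.35 = 89865.7 N

89865.7


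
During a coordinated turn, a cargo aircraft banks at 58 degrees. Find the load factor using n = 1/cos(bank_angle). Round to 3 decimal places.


Step 1: Convert 58 degrees to radians = 1.012291
Step 2: cos(58 deg) = 0.529919
Step 3: n = 1 / 0.529919 = 1.887

1.887


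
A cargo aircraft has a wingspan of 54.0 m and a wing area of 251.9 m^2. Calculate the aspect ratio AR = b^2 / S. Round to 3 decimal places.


Step 1: b^2 = 54.0^2 = 2916.0
Step 2: AR = 2916.0 / 251.9 = 11.576

11.576


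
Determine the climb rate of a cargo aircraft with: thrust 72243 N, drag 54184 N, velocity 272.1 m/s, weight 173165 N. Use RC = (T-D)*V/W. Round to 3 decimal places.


Step 1: Excess thrust = T - D = 72243 - 54184 = 18059 N
Step 2: Excess power = 18059 * 272.1 = 4913853.9 W
Step 3: RC = 4913853.9 / 173165 = 28.377 m/s

28.377


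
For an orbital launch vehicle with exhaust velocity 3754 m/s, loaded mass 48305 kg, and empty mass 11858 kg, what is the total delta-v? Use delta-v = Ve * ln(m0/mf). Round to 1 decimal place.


Step 1: Mass ratio m0/mf = 48305 / 11858 = 4.073621
Step 2: ln(4.073621) = 1.404532
Step 3: delta-v = 3754 * 1.404532 = 5272.6 m/s

5272.6


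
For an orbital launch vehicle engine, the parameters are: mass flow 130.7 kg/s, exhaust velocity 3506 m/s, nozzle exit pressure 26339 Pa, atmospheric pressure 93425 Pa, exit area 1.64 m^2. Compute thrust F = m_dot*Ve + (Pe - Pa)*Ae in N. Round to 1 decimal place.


Step 1: Momentum thrust = m_dot * Ve = 130.7 * 3506 = 458234.2 N
Step 2: Pressure thrust = (Pe - Pa) * Ae = (26339 - 93425) * 1.64 = -110021.04 N
Step 3: Total thrust F = 458234.2 + -110021.04 = 348213.2 N

348213.2


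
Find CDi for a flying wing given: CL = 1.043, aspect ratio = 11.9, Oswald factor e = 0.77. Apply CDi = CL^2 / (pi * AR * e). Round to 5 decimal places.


Step 1: CL^2 = 1.043^2 = 1.087849
Step 2: pi * AR * e = 3.14159 * 11.9 * 0.77 = 28.786413
Step 3: CDi = 1.087849 / 28.786413 = 0.03779

0.03779


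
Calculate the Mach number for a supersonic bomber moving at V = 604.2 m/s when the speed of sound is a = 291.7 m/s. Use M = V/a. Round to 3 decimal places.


Step 1: M = V / a = 604.2 / 291.7
Step 2: M = 2.071

2.071


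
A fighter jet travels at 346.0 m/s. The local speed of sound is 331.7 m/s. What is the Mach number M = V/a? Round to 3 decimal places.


Step 1: M = V / a = 346.0 / 331.7
Step 2: M = 1.043

1.043


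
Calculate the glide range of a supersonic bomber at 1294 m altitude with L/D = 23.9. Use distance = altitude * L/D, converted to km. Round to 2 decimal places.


Step 1: Glide distance = altitude * L/D = 1294 * 23.9 = 30926.6 m
Step 2: Convert to km: 30926.6 / 1000 = 30.93 km

30.93


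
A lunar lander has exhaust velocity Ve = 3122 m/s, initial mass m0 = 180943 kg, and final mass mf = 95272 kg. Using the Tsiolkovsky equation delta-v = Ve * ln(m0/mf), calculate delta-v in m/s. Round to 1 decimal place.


Step 1: Mass ratio m0/mf = 180943 / 95272 = 1.899225
Step 2: ln(1.899225) = 0.641446
Step 3: delta-v = 3122 * 0.641446 = 2002.6 m/s

2002.6


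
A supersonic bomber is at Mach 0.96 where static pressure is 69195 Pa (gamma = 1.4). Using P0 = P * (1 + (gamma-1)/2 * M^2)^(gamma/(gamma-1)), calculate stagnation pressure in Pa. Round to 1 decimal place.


Step 1: (gamma-1)/2 * M^2 = 0.2 * 0.9216 = 0.18432
Step 2: 1 + 0.18432 = 1.18432
Step 3: Exponent gamma/(gamma-1) = 3.5
Step 4: P0 = 69195 * 1.18432^3.5 = 125088.2 Pa

125088.2


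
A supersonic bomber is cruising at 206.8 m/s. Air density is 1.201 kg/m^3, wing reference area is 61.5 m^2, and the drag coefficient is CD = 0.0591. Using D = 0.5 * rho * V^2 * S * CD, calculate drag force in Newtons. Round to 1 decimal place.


Step 1: Dynamic pressure q = 0.5 * 1.201 * 206.8^2 = 25681.1271 Pa
Step 2: Drag D = q * S * CD = 25681.1271 * 61.5 * 0.0591
Step 3: D = 93341.9 N

93341.9


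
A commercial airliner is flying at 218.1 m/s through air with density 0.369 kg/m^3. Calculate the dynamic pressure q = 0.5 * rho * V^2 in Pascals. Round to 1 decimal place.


Step 1: V^2 = 218.1^2 = 47567.61
Step 2: q = 0.5 * 0.369 * 47567.61
Step 3: q = 8776.2 Pa

8776.2


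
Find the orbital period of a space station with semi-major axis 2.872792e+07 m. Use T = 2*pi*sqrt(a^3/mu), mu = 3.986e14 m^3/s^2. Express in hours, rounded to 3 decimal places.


Step 1: a^3 / mu = 2.370896e+22 / 3.986e14 = 5.948059e+07
Step 2: sqrt(5.948059e+07) = 7712.3659 s
Step 3: T = 2*pi * 7712.3659 = 48458.22 s
Step 4: T in hours = 48458.22 / 3600 = 13.461 hours

13.461


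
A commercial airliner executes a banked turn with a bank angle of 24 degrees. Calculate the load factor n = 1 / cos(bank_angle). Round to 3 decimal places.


Step 1: Convert 24 degrees to radians = 0.418879
Step 2: cos(24 deg) = 0.913545
Step 3: n = 1 / 0.913545 = 1.095

1.095


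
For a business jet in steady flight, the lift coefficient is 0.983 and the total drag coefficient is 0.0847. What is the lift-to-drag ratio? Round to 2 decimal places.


Step 1: L/D = CL / CD = 0.983 / 0.0847
Step 2: L/D = 11.61

11.61


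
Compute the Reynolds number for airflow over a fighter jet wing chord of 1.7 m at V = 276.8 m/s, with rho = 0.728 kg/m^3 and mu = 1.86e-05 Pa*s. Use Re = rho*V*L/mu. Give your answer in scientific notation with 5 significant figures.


Step 1: Numerator = rho * V * L = 0.728 * 276.8 * 1.7 = 342.56768
Step 2: Re = 342.56768 / 1.86e-05
Step 3: Re = 1.8418e+07

1.8418e+07


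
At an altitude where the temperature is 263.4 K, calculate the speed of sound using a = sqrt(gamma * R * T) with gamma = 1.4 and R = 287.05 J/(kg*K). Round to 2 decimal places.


Step 1: gamma * R * T = 1.4 * 287.05 * 263.4 = 105852.558
Step 2: a = sqrt(105852.558) = 325.35 m/s

325.35


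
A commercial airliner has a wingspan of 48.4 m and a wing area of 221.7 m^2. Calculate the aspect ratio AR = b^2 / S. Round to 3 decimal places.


Step 1: b^2 = 48.4^2 = 2342.56
Step 2: AR = 2342.56 / 221.7 = 10.566

10.566


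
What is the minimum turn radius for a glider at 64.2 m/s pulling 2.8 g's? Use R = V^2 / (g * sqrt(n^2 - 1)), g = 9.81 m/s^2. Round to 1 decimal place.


Step 1: V^2 = 64.2^2 = 4121.64
Step 2: n^2 - 1 = 2.8^2 - 1 = 6.84
Step 3: sqrt(6.84) = 2.615339
Step 4: R = 4121.64 / (9.81 * 2.615339) = 160.6 m

160.6


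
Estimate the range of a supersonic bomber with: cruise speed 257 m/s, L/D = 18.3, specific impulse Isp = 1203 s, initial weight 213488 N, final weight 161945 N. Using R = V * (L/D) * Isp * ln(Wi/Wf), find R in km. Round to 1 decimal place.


Step 1: Coefficient = V * (L/D) * Isp = 257 * 18.3 * 1203 = 5657829.3 m
Step 2: Wi/Wf = 213488 / 161945 = 1.318275
Step 3: ln(1.318275) = 0.276324
Step 4: R = 5657829.3 * 0.276324 = 1563393.2 m = 1563.4 km

1563.4


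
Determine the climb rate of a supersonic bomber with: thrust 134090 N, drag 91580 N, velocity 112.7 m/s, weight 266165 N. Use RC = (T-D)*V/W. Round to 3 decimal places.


Step 1: Excess thrust = T - D = 134090 - 91580 = 42510 N
Step 2: Excess power = 42510 * 112.7 = 4790877.0 W
Step 3: RC = 4790877.0 / 266165 = 18.000 m/s

18.000


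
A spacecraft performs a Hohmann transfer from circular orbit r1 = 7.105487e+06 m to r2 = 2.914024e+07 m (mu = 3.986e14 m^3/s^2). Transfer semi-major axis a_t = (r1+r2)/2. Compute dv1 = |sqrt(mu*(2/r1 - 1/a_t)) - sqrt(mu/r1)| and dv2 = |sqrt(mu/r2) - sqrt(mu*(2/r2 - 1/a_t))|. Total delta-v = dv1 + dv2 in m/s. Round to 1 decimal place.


Step 1: Transfer semi-major axis a_t = (7.105487e+06 + 2.914024e+07) / 2 = 1.812286e+07 m
Step 2: v1 (circular at r1) = sqrt(mu/r1) = 7489.83 m/s
Step 3: v_t1 = sqrt(mu*(2/r1 - 1/a_t)) = 9497.4 m/s
Step 4: dv1 = |9497.4 - 7489.83| = 2007.58 m/s
Step 5: v2 (circular at r2) = 3698.47 m/s, v_t2 = 2315.82 m/s
Step 6: dv2 = |3698.47 - 2315.82| = 1382.65 m/s
Step 7: Total delta-v = 2007.58 + 1382.65 = 3390.2 m/s

3390.2


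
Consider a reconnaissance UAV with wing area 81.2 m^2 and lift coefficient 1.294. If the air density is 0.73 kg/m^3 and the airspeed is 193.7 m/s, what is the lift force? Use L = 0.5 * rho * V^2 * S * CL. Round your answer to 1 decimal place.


Step 1: Calculate dynamic pressure q = 0.5 * 0.73 * 193.7^2 = 0.5 * 0.73 * 37519.69 = 13694.6868 Pa
Step 2: Multiply by wing area and lift coefficient: L = 13694.6868 * 81.2 * 1.294
Step 3: L = 1112008.5722 * 1.294 = 1438939.1 N

1438939.1


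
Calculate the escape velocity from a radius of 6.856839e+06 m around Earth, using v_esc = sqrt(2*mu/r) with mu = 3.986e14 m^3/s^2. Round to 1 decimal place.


Step 1: 2*mu/r = 2 * 3.986e14 / 6.856839e+06 = 116263485.259
Step 2: v_esc = sqrt(116263485.259) = 10782.6 m/s

10782.6


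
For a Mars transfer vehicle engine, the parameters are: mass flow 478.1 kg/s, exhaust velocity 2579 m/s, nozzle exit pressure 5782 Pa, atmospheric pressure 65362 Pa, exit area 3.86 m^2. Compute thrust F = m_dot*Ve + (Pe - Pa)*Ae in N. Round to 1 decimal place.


Step 1: Momentum thrust = m_dot * Ve = 478.1 * 2579 = 1233019.9 N
Step 2: Pressure thrust = (Pe - Pa) * Ae = (5782 - 65362) * 3.86 = -229978.80 N
Step 3: Total thrust F = 1233019.9 + -229978.80 = 1003041.1 N

1003041.1


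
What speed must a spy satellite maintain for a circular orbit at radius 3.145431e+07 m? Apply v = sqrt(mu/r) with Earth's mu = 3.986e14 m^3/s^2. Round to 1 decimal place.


Step 1: mu / r = 3.986e14 / 3.145431e+07 = 12672349.1948
Step 2: v = sqrt(12672349.1948) = 3559.8 m/s

3559.8


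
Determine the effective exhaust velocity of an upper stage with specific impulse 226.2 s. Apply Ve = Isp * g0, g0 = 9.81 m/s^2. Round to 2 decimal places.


Step 1: Ve = Isp * g0 = 226.2 * 9.81
Step 2: Ve = 2219.02 m/s

2219.02


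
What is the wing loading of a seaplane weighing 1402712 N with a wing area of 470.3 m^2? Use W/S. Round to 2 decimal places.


Step 1: Wing loading = W / S = 1402712 / 470.3
Step 2: Wing loading = 2982.59 N/m^2

2982.59


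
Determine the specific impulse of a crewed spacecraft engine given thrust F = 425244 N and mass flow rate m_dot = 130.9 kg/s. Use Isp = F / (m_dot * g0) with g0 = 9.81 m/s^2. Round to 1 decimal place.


Step 1: m_dot * g0 = 130.9 * 9.81 = 1284.13
Step 2: Isp = 425244 / 1284.13 = 331.2 s

331.2


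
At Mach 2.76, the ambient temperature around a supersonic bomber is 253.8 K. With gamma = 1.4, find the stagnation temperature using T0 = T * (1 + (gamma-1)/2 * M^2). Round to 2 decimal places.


Step 1: (gamma-1)/2 = 0.2
Step 2: M^2 = 7.6176
Step 3: 1 + 0.2 * 7.6176 = 2.52352
Step 4: T0 = 253.8 * 2.52352 = 640.47 K

640.47


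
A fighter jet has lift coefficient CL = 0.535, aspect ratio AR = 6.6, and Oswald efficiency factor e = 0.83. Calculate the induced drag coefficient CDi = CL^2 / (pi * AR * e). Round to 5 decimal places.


Step 1: CL^2 = 0.535^2 = 0.286225
Step 2: pi * AR * e = 3.14159 * 6.6 * 0.83 = 17.209645
Step 3: CDi = 0.286225 / 17.209645 = 0.01663

0.01663


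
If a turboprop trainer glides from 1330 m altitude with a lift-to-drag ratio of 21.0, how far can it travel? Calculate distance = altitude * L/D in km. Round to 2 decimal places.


Step 1: Glide distance = altitude * L/D = 1330 * 21.0 = 27930.0 m
Step 2: Convert to km: 27930.0 / 1000 = 27.93 km

27.93


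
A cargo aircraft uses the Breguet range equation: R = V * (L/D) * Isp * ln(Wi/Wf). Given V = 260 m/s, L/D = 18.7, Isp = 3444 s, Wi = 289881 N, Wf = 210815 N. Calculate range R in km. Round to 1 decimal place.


Step 1: Coefficient = V * (L/D) * Isp = 260 * 18.7 * 3444 = 16744728.0 m
Step 2: Wi/Wf = 289881 / 210815 = 1.375049
Step 3: ln(1.375049) = 0.31849
Step 4: R = 16744728.0 * 0.31849 = 5333020.4 m = 5333.0 km

5333.0


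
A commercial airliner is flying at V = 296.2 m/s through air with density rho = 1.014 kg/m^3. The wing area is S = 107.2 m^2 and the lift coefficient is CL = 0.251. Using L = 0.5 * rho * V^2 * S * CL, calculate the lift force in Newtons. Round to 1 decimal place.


Step 1: Calculate dynamic pressure q = 0.5 * 1.014 * 296.2^2 = 0.5 * 1.014 * 87734.44 = 44481.3611 Pa
Step 2: Multiply by wing area and lift coefficient: L = 44481.3611 * 107.2 * 0.251
Step 3: L = 4768401.9078 * 0.251 = 1196868.9 N

1196868.9


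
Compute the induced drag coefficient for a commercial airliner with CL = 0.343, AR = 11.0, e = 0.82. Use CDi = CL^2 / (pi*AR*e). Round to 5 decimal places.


Step 1: CL^2 = 0.343^2 = 0.117649
Step 2: pi * AR * e = 3.14159 * 11.0 * 0.82 = 28.337166
Step 3: CDi = 0.117649 / 28.337166 = 0.00415

0.00415


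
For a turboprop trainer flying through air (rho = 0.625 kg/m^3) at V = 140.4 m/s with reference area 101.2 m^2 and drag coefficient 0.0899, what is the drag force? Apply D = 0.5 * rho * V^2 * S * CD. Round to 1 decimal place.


Step 1: Dynamic pressure q = 0.5 * 0.625 * 140.4^2 = 6160.05 Pa
Step 2: Drag D = q * S * CD = 6160.05 * 101.2 * 0.0899
Step 3: D = 56043.4 N

56043.4


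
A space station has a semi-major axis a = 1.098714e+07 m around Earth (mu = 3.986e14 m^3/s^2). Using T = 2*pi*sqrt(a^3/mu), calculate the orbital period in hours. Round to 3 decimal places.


Step 1: a^3 / mu = 1.326337e+21 / 3.986e14 = 3.327489e+06
Step 2: sqrt(3.327489e+06) = 1824.1407 s
Step 3: T = 2*pi * 1824.1407 = 11461.41 s
Step 4: T in hours = 11461.41 / 3600 = 3.184 hours

3.184


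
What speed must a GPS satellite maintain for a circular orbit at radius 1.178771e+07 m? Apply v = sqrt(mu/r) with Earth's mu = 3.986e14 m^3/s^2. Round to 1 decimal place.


Step 1: mu / r = 3.986e14 / 1.178771e+07 = 33814880.0742
Step 2: v = sqrt(33814880.0742) = 5815.1 m/s

5815.1


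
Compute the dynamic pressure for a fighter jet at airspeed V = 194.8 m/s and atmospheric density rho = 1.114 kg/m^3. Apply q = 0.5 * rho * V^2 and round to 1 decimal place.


Step 1: V^2 = 194.8^2 = 37947.04
Step 2: q = 0.5 * 1.114 * 37947.04
Step 3: q = 21136.5 Pa

21136.5


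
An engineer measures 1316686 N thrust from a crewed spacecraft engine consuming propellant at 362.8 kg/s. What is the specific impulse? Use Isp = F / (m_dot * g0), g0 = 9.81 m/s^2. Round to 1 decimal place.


Step 1: m_dot * g0 = 362.8 * 9.81 = 3559.07
Step 2: Isp = 1316686 / 3559.07 = 370.0 s

370.0


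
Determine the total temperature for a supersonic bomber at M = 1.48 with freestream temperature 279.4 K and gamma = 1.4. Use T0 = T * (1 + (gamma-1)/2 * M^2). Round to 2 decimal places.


Step 1: (gamma-1)/2 = 0.2
Step 2: M^2 = 2.1904
Step 3: 1 + 0.2 * 2.1904 = 1.43808
Step 4: T0 = 279.4 * 1.43808 = 401.80 K

401.80


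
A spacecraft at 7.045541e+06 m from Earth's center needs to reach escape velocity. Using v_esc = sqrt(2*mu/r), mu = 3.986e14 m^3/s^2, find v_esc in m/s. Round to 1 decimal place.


Step 1: 2*mu/r = 2 * 3.986e14 / 7.045541e+06 = 113149579.2871
Step 2: v_esc = sqrt(113149579.2871) = 10637.2 m/s

10637.2


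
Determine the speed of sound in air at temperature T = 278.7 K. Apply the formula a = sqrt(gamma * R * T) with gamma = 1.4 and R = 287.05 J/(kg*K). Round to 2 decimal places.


Step 1: gamma * R * T = 1.4 * 287.05 * 278.7 = 112001.169
Step 2: a = sqrt(112001.169) = 334.67 m/s

334.67


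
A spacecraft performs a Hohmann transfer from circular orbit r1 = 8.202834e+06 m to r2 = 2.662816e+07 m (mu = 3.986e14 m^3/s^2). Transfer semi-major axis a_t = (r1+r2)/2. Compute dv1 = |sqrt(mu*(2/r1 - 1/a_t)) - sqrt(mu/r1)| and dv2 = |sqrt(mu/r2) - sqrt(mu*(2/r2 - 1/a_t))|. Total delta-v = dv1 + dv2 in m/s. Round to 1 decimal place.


Step 1: Transfer semi-major axis a_t = (8.202834e+06 + 2.662816e+07) / 2 = 1.741550e+07 m
Step 2: v1 (circular at r1) = sqrt(mu/r1) = 6970.87 m/s
Step 3: v_t1 = sqrt(mu*(2/r1 - 1/a_t)) = 8619.64 m/s
Step 4: dv1 = |8619.64 - 6970.87| = 1648.78 m/s
Step 5: v2 (circular at r2) = 3868.99 m/s, v_t2 = 2655.29 m/s
Step 6: dv2 = |3868.99 - 2655.29| = 1213.7 m/s
Step 7: Total delta-v = 1648.78 + 1213.7 = 2862.5 m/s

2862.5


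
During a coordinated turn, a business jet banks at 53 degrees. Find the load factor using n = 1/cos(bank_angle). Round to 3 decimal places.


Step 1: Convert 53 degrees to radians = 0.925025
Step 2: cos(53 deg) = 0.601815
Step 3: n = 1 / 0.601815 = 1.662

1.662


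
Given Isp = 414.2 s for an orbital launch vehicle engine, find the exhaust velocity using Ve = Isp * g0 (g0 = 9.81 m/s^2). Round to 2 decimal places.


Step 1: Ve = Isp * g0 = 414.2 * 9.81
Step 2: Ve = 4063.30 m/s

4063.30


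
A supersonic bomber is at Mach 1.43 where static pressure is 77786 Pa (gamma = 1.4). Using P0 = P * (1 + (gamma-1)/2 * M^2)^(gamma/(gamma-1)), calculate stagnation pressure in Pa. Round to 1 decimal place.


Step 1: (gamma-1)/2 * M^2 = 0.2 * 2.0449 = 0.40898
Step 2: 1 + 0.40898 = 1.40898
Step 3: Exponent gamma/(gamma-1) = 3.5
Step 4: P0 = 77786 * 1.40898^3.5 = 258266.7 Pa

258266.7


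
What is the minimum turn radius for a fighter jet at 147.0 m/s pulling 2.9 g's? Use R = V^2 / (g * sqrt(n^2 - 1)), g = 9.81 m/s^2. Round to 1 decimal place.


Step 1: V^2 = 147.0^2 = 21609.0
Step 2: n^2 - 1 = 2.9^2 - 1 = 7.41
Step 3: sqrt(7.41) = 2.722132
Step 4: R = 21609.0 / (9.81 * 2.722132) = 809.2 m

809.2


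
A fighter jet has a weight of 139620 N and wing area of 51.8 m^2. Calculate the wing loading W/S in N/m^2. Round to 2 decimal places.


Step 1: Wing loading = W / S = 139620 / 51.8
Step 2: Wing loading = 2695.37 N/m^2

2695.37


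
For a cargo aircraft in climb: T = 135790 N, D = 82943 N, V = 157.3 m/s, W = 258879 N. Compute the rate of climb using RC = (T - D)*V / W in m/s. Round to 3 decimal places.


Step 1: Excess thrust = T - D = 135790 - 82943 = 52847 N
Step 2: Excess power = 52847 * 157.3 = 8312833.1 W
Step 3: RC = 8312833.1 / 258879 = 32.111 m/s

32.111


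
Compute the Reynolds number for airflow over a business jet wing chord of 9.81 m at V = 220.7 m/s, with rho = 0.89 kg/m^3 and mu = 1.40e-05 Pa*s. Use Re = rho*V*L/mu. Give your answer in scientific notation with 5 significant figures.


Step 1: Numerator = rho * V * L = 0.89 * 220.7 * 9.81 = 1926.90963
Step 2: Re = 1926.90963 / 1.40e-05
Step 3: Re = 1.3764e+08

1.3764e+08


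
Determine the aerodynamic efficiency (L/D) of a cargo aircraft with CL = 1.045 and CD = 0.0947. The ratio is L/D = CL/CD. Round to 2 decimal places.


Step 1: L/D = CL / CD = 1.045 / 0.0947
Step 2: L/D = 11.03

11.03


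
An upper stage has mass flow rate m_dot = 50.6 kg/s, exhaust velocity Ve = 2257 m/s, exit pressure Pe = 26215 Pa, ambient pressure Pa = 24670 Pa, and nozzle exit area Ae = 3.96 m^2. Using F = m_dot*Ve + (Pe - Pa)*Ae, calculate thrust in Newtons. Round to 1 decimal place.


Step 1: Momentum thrust = m_dot * Ve = 50.6 * 2257 = 114204.2 N
Step 2: Pressure thrust = (Pe - Pa) * Ae = (26215 - 24670) * 3.96 = 6118.20 N
Step 3: Total thrust F = 114204.2 + 6118.20 = 120322.4 N

120322.4


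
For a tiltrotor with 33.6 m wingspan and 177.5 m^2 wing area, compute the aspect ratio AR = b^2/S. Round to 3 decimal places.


Step 1: b^2 = 33.6^2 = 1128.96
Step 2: AR = 1128.96 / 177.5 = 6.360

6.360


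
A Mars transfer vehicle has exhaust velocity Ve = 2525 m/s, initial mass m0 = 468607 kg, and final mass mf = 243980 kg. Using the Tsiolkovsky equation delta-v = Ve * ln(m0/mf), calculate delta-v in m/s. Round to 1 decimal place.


Step 1: Mass ratio m0/mf = 468607 / 243980 = 1.920678
Step 2: ln(1.920678) = 0.652678
Step 3: delta-v = 2525 * 0.652678 = 1648.0 m/s

1648.0


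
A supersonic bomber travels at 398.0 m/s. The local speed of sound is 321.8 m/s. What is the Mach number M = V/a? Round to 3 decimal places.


Step 1: M = V / a = 398.0 / 321.8
Step 2: M = 1.237

1.237


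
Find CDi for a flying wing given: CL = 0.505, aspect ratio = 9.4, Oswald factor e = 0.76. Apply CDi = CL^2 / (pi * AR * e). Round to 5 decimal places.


Step 1: CL^2 = 0.505^2 = 0.255025
Step 2: pi * AR * e = 3.14159 * 9.4 * 0.76 = 22.443538
Step 3: CDi = 0.255025 / 22.443538 = 0.01136

0.01136


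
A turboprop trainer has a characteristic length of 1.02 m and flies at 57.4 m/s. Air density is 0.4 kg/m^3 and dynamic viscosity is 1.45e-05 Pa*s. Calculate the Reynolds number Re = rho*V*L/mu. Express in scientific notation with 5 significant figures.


Step 1: Numerator = rho * V * L = 0.4 * 57.4 * 1.02 = 23.4192
Step 2: Re = 23.4192 / 1.45e-05
Step 3: Re = 1.6151e+06

1.6151e+06


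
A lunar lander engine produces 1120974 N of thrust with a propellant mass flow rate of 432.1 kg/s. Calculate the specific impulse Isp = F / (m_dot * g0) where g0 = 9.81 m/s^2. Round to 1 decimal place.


Step 1: m_dot * g0 = 432.1 * 9.81 = 4238.9
Step 2: Isp = 1120974 / 4238.9 = 264.4 s

264.4


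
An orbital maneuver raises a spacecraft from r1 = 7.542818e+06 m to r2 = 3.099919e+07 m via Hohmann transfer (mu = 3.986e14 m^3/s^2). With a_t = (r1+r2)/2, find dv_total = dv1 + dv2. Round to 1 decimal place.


Step 1: Transfer semi-major axis a_t = (7.542818e+06 + 3.099919e+07) / 2 = 1.927100e+07 m
Step 2: v1 (circular at r1) = sqrt(mu/r1) = 7269.45 m/s
Step 3: v_t1 = sqrt(mu*(2/r1 - 1/a_t)) = 9219.87 m/s
Step 4: dv1 = |9219.87 - 7269.45| = 1950.42 m/s
Step 5: v2 (circular at r2) = 3585.86 m/s, v_t2 = 2243.41 m/s
Step 6: dv2 = |3585.86 - 2243.41| = 1342.45 m/s
Step 7: Total delta-v = 1950.42 + 1342.45 = 3292.9 m/s

3292.9
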